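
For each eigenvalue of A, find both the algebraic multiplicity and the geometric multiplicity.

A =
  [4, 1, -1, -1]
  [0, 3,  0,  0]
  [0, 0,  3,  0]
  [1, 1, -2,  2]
λ = 3: alg = 4, geom = 2

Step 1 — factor the characteristic polynomial to read off the algebraic multiplicities:
  χ_A(x) = (x - 3)^4

Step 2 — compute geometric multiplicities via the rank-nullity identity g(λ) = n − rank(A − λI):
  rank(A − (3)·I) = 2, so dim ker(A − (3)·I) = n − 2 = 2

Summary:
  λ = 3: algebraic multiplicity = 4, geometric multiplicity = 2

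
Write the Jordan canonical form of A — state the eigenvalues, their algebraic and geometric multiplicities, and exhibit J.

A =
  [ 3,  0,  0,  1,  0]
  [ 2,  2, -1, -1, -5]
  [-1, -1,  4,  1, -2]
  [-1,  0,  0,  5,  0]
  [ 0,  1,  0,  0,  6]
J_3(4) ⊕ J_2(4)

The characteristic polynomial is
  det(x·I − A) = x^5 - 20*x^4 + 160*x^3 - 640*x^2 + 1280*x - 1024 = (x - 4)^5

Eigenvalues and multiplicities (the geometric multiplicity of λ is n − rank(A − λI), which equals the number of Jordan blocks for λ):
  λ = 4: algebraic multiplicity = 5, geometric multiplicity = 2

Determining the block sizes for each eigenvalue:
  λ = 4: with am = 5 and gm = 2, the partition is not yet determined (e.g. several partitions of 5 into 2 parts exist). Let N = A − (4)·I. Computing rank(N^1) = 3, rank(N^2) = 1, rank(N^3) = 0; the number of blocks of size ≥ j is rank(N^{j−1}) − rank(N^j), giving [2, 2, 1]. So we have 1 block(s) of size 3, 1 block(s) of size 2 → block sizes [3, 2]

Assembling the blocks gives a Jordan form
J =
  [4, 1, 0, 0, 0]
  [0, 4, 1, 0, 0]
  [0, 0, 4, 0, 0]
  [0, 0, 0, 4, 1]
  [0, 0, 0, 0, 4]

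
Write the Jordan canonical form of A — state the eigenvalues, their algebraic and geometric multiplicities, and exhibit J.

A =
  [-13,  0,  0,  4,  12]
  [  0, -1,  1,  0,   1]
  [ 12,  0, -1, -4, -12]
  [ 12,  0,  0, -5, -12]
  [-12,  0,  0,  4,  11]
J_1(-5) ⊕ J_2(-1) ⊕ J_1(-1) ⊕ J_1(-1)

The characteristic polynomial is
  det(x·I − A) = x^5 + 9*x^4 + 26*x^3 + 34*x^2 + 21*x + 5 = (x + 1)^4*(x + 5)

Eigenvalues and multiplicities (the geometric multiplicity of λ is n − rank(A − λI), which equals the number of Jordan blocks for λ):
  λ = -5: algebraic multiplicity = 1, geometric multiplicity = 1
  λ = -1: algebraic multiplicity = 4, geometric multiplicity = 3

Determining the block sizes for each eigenvalue:
  λ = -5: one block (gm = 1), so the single block has size am = 1 → block sizes [1]
  λ = -1: 3 blocks summing to 4 forces exactly one block of size 2 and the rest size 1 → block sizes [2, 1, 1]

Assembling the blocks gives a Jordan form
J =
  [-5,  0,  0,  0,  0]
  [ 0, -1,  1,  0,  0]
  [ 0,  0, -1,  0,  0]
  [ 0,  0,  0, -1,  0]
  [ 0,  0,  0,  0, -1]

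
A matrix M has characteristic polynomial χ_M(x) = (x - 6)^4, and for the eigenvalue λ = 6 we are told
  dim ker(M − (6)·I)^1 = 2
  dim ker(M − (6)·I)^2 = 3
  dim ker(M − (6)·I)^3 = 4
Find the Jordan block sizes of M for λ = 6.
Block sizes for λ = 6: [3, 1]

From the dimensions of kernels of powers, the number of Jordan blocks of size at least j is d_j − d_{j−1} where d_j = dim ker(N^j) (with d_0 = 0). Computing the differences gives [2, 1, 1].
The number of blocks of size exactly k is (#blocks of size ≥ k) − (#blocks of size ≥ k + 1), so the partition is: 1 block(s) of size 1, 1 block(s) of size 3.
In nonincreasing order the block sizes are [3, 1].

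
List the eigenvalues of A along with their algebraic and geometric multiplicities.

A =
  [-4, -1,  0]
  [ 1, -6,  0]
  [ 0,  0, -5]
λ = -5: alg = 3, geom = 2

Step 1 — factor the characteristic polynomial to read off the algebraic multiplicities:
  χ_A(x) = (x + 5)^3

Step 2 — compute geometric multiplicities via the rank-nullity identity g(λ) = n − rank(A − λI):
  rank(A − (-5)·I) = 1, so dim ker(A − (-5)·I) = n − 1 = 2

Summary:
  λ = -5: algebraic multiplicity = 3, geometric multiplicity = 2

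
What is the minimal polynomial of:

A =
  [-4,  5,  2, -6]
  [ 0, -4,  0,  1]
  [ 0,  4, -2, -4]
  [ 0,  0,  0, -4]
x^4 + 14*x^3 + 72*x^2 + 160*x + 128

The characteristic polynomial is χ_A(x) = (x + 2)*(x + 4)^3, so the eigenvalues are known. The minimal polynomial is
  m_A(x) = Π_λ (x − λ)^{k_λ}
where k_λ is the size of the *largest* Jordan block for λ (equivalently, the smallest k with (A − λI)^k v = 0 for every generalised eigenvector v of λ).

  λ = -4: largest Jordan block has size 3, contributing (x + 4)^3
  λ = -2: largest Jordan block has size 1, contributing (x + 2)

So m_A(x) = (x + 2)*(x + 4)^3 = x^4 + 14*x^3 + 72*x^2 + 160*x + 128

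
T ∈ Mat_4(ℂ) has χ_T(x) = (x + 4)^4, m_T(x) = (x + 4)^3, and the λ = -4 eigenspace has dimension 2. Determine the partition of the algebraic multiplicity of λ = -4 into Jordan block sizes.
Block sizes for λ = -4: [3, 1]

Step 1 — from the characteristic polynomial, algebraic multiplicity of λ = -4 is 4. From dim ker(T − (-4)·I) = 2, there are exactly 2 Jordan blocks for λ = -4.
Step 2 — from the minimal polynomial, the factor (x + 4)^3 tells us the largest block for λ = -4 has size 3.
Step 3 — with total size 4, 2 blocks, and largest block 3, the block sizes (in nonincreasing order) are [3, 1].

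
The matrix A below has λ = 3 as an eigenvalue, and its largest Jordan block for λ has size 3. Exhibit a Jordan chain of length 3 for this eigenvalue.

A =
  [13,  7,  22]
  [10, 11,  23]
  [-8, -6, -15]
A Jordan chain for λ = 3 of length 3:
v_1 = (-6, -4, 4)ᵀ
v_2 = (10, 10, -8)ᵀ
v_3 = (1, 0, 0)ᵀ

Let N = A − (3)·I. We want v_3 with N^3 v_3 = 0 but N^2 v_3 ≠ 0; then v_{j-1} := N · v_j for j = 3, …, 2.

Pick v_3 = (1, 0, 0)ᵀ.
Then v_2 = N · v_3 = (10, 10, -8)ᵀ.
Then v_1 = N · v_2 = (-6, -4, 4)ᵀ.

Sanity check: (A − (3)·I) v_1 = (0, 0, 0)ᵀ = 0. ✓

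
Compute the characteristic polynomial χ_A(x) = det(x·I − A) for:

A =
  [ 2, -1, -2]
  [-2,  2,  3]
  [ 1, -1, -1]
x^3 - 3*x^2 + 3*x - 1

Expanding det(x·I − A) (e.g. by cofactor expansion or by noting that A is similar to its Jordan form J, which has the same characteristic polynomial as A) gives
  χ_A(x) = x^3 - 3*x^2 + 3*x - 1
which factors as (x - 1)^3. The eigenvalues (with algebraic multiplicities) are λ = 1 with multiplicity 3.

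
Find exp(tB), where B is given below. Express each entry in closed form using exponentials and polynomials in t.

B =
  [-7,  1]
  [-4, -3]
e^{tB} =
  [-2*t*exp(-5*t) + exp(-5*t), t*exp(-5*t)]
  [-4*t*exp(-5*t), 2*t*exp(-5*t) + exp(-5*t)]

Strategy: write B = P · J · P⁻¹ where J is a Jordan canonical form, so e^{tB} = P · e^{tJ} · P⁻¹, and e^{tJ} can be computed block-by-block.

B has Jordan form
J =
  [-5,  1]
  [ 0, -5]
(up to reordering of blocks).

Per-block formulas:
  For a 2×2 Jordan block J_2(-5): exp(t · J_2(-5)) = e^(-5t)·(I + t·N), where N is the 2×2 nilpotent shift.

After assembling e^{tJ} and conjugating by P, we get:

e^{tB} =
  [-2*t*exp(-5*t) + exp(-5*t), t*exp(-5*t)]
  [-4*t*exp(-5*t), 2*t*exp(-5*t) + exp(-5*t)]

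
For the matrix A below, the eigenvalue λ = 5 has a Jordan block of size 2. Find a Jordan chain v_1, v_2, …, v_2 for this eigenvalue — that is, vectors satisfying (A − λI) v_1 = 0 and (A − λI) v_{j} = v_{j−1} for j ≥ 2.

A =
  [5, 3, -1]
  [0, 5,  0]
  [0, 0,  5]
A Jordan chain for λ = 5 of length 2:
v_1 = (3, 0, 0)ᵀ
v_2 = (0, 1, 0)ᵀ

Let N = A − (5)·I. We want v_2 with N^2 v_2 = 0 but N^1 v_2 ≠ 0; then v_{j-1} := N · v_j for j = 2, …, 2.

Pick v_2 = (0, 1, 0)ᵀ.
Then v_1 = N · v_2 = (3, 0, 0)ᵀ.

Sanity check: (A − (5)·I) v_1 = (0, 0, 0)ᵀ = 0. ✓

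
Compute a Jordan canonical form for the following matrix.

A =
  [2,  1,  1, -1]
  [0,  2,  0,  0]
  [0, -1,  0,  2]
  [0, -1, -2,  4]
J_2(2) ⊕ J_2(2)

The characteristic polynomial is
  det(x·I − A) = x^4 - 8*x^3 + 24*x^2 - 32*x + 16 = (x - 2)^4

Eigenvalues and multiplicities (the geometric multiplicity of λ is n − rank(A − λI), which equals the number of Jordan blocks for λ):
  λ = 2: algebraic multiplicity = 4, geometric multiplicity = 2

Determining the block sizes for each eigenvalue:
  λ = 2: with am = 4 and gm = 2, the partition is not yet determined (e.g. several partitions of 4 into 2 parts exist). Let N = A − (2)·I. Computing rank(N^1) = 2, rank(N^2) = 0; the number of blocks of size ≥ j is rank(N^{j−1}) − rank(N^j), giving [2, 2]. So we have 2 block(s) of size 2 → block sizes [2, 2]

Assembling the blocks gives a Jordan form
J =
  [2, 1, 0, 0]
  [0, 2, 0, 0]
  [0, 0, 2, 1]
  [0, 0, 0, 2]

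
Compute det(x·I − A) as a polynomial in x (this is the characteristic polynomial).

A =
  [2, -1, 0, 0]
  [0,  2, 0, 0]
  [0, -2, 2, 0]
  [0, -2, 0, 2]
x^4 - 8*x^3 + 24*x^2 - 32*x + 16

Expanding det(x·I − A) (e.g. by cofactor expansion or by noting that A is similar to its Jordan form J, which has the same characteristic polynomial as A) gives
  χ_A(x) = x^4 - 8*x^3 + 24*x^2 - 32*x + 16
which factors as (x - 2)^4. The eigenvalues (with algebraic multiplicities) are λ = 2 with multiplicity 4.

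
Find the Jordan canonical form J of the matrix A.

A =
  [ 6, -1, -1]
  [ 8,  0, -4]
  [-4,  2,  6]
J_2(4) ⊕ J_1(4)

The characteristic polynomial is
  det(x·I − A) = x^3 - 12*x^2 + 48*x - 64 = (x - 4)^3

Eigenvalues and multiplicities (the geometric multiplicity of λ is n − rank(A − λI), which equals the number of Jordan blocks for λ):
  λ = 4: algebraic multiplicity = 3, geometric multiplicity = 2

Determining the block sizes for each eigenvalue:
  λ = 4: 2 blocks summing to 3 forces exactly one block of size 2 and the rest size 1 → block sizes [2, 1]

Assembling the blocks gives a Jordan form
J =
  [4, 1, 0]
  [0, 4, 0]
  [0, 0, 4]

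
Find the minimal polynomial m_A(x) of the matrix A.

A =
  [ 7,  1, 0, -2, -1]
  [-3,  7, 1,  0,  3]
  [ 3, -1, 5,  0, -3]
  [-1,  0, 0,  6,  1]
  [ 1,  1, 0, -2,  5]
x^3 - 18*x^2 + 108*x - 216

The characteristic polynomial is χ_A(x) = (x - 6)^5, so the eigenvalues are known. The minimal polynomial is
  m_A(x) = Π_λ (x − λ)^{k_λ}
where k_λ is the size of the *largest* Jordan block for λ (equivalently, the smallest k with (A − λI)^k v = 0 for every generalised eigenvector v of λ).

  λ = 6: largest Jordan block has size 3, contributing (x − 6)^3

So m_A(x) = (x - 6)^3 = x^3 - 18*x^2 + 108*x - 216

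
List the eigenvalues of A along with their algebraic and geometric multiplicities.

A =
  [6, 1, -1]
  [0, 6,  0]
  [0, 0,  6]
λ = 6: alg = 3, geom = 2

Step 1 — factor the characteristic polynomial to read off the algebraic multiplicities:
  χ_A(x) = (x - 6)^3

Step 2 — compute geometric multiplicities via the rank-nullity identity g(λ) = n − rank(A − λI):
  rank(A − (6)·I) = 1, so dim ker(A − (6)·I) = n − 1 = 2

Summary:
  λ = 6: algebraic multiplicity = 3, geometric multiplicity = 2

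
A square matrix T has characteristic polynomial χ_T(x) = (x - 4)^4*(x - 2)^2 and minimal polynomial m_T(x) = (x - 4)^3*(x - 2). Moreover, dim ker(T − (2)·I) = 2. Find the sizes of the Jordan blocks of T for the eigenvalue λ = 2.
Block sizes for λ = 2: [1, 1]

Step 1 — from the characteristic polynomial, algebraic multiplicity of λ = 2 is 2. From dim ker(T − (2)·I) = 2, there are exactly 2 Jordan blocks for λ = 2.
Step 2 — from the minimal polynomial, the factor (x − 2) tells us the largest block for λ = 2 has size 1.
Step 3 — with total size 2, 2 blocks, and largest block 1, the block sizes (in nonincreasing order) are [1, 1].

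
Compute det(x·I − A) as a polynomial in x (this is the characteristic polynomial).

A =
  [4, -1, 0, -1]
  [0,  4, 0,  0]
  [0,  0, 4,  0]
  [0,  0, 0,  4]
x^4 - 16*x^3 + 96*x^2 - 256*x + 256

Expanding det(x·I − A) (e.g. by cofactor expansion or by noting that A is similar to its Jordan form J, which has the same characteristic polynomial as A) gives
  χ_A(x) = x^4 - 16*x^3 + 96*x^2 - 256*x + 256
which factors as (x - 4)^4. The eigenvalues (with algebraic multiplicities) are λ = 4 with multiplicity 4.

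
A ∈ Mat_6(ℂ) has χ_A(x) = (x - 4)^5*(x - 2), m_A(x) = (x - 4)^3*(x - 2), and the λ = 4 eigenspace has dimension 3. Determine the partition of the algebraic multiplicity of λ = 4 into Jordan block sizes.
Block sizes for λ = 4: [3, 1, 1]

Step 1 — from the characteristic polynomial, algebraic multiplicity of λ = 4 is 5. From dim ker(A − (4)·I) = 3, there are exactly 3 Jordan blocks for λ = 4.
Step 2 — from the minimal polynomial, the factor (x − 4)^3 tells us the largest block for λ = 4 has size 3.
Step 3 — with total size 5, 3 blocks, and largest block 3, the block sizes (in nonincreasing order) are [3, 1, 1].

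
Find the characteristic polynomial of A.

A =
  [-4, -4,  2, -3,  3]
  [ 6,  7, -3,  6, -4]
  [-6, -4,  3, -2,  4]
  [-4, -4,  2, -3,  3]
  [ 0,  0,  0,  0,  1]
x^5 - 4*x^4 + 6*x^3 - 4*x^2 + x

Expanding det(x·I − A) (e.g. by cofactor expansion or by noting that A is similar to its Jordan form J, which has the same characteristic polynomial as A) gives
  χ_A(x) = x^5 - 4*x^4 + 6*x^3 - 4*x^2 + x
which factors as x*(x - 1)^4. The eigenvalues (with algebraic multiplicities) are λ = 0 with multiplicity 1, λ = 1 with multiplicity 4.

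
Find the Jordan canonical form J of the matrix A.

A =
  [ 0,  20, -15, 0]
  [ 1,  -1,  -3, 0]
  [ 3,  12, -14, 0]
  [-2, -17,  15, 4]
J_2(-5) ⊕ J_1(-5) ⊕ J_1(4)

The characteristic polynomial is
  det(x·I − A) = x^4 + 11*x^3 + 15*x^2 - 175*x - 500 = (x - 4)*(x + 5)^3

Eigenvalues and multiplicities (the geometric multiplicity of λ is n − rank(A − λI), which equals the number of Jordan blocks for λ):
  λ = -5: algebraic multiplicity = 3, geometric multiplicity = 2
  λ = 4: algebraic multiplicity = 1, geometric multiplicity = 1

Determining the block sizes for each eigenvalue:
  λ = -5: 2 blocks summing to 3 forces exactly one block of size 2 and the rest size 1 → block sizes [2, 1]
  λ = 4: one block (gm = 1), so the single block has size am = 1 → block sizes [1]

Assembling the blocks gives a Jordan form
J =
  [-5,  1,  0, 0]
  [ 0, -5,  0, 0]
  [ 0,  0, -5, 0]
  [ 0,  0,  0, 4]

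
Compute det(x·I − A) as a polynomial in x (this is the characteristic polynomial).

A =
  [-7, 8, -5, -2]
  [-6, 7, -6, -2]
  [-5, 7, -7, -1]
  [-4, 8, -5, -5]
x^4 + 12*x^3 + 54*x^2 + 108*x + 81

Expanding det(x·I − A) (e.g. by cofactor expansion or by noting that A is similar to its Jordan form J, which has the same characteristic polynomial as A) gives
  χ_A(x) = x^4 + 12*x^3 + 54*x^2 + 108*x + 81
which factors as (x + 3)^4. The eigenvalues (with algebraic multiplicities) are λ = -3 with multiplicity 4.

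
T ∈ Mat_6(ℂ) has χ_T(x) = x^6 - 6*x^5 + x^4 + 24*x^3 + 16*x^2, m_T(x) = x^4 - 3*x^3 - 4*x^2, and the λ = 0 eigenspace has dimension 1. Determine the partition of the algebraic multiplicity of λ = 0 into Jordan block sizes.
Block sizes for λ = 0: [2]

Step 1 — from the characteristic polynomial, algebraic multiplicity of λ = 0 is 2. From dim ker(T − (0)·I) = 1, there are exactly 1 Jordan blocks for λ = 0.
Step 2 — from the minimal polynomial, the factor (x − 0)^2 tells us the largest block for λ = 0 has size 2.
Step 3 — with total size 2, 1 blocks, and largest block 2, the block sizes (in nonincreasing order) are [2].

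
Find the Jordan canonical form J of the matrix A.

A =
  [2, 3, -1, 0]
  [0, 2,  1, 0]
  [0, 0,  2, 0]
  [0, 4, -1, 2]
J_3(2) ⊕ J_1(2)

The characteristic polynomial is
  det(x·I − A) = x^4 - 8*x^3 + 24*x^2 - 32*x + 16 = (x - 2)^4

Eigenvalues and multiplicities (the geometric multiplicity of λ is n − rank(A − λI), which equals the number of Jordan blocks for λ):
  λ = 2: algebraic multiplicity = 4, geometric multiplicity = 2

Determining the block sizes for each eigenvalue:
  λ = 2: with am = 4 and gm = 2, the partition is not yet determined (e.g. several partitions of 4 into 2 parts exist). Let N = A − (2)·I. Computing rank(N^1) = 2, rank(N^2) = 1, rank(N^3) = 0; the number of blocks of size ≥ j is rank(N^{j−1}) − rank(N^j), giving [2, 1, 1]. So we have 1 block(s) of size 3, 1 block(s) of size 1 → block sizes [3, 1]

Assembling the blocks gives a Jordan form
J =
  [2, 1, 0, 0]
  [0, 2, 1, 0]
  [0, 0, 2, 0]
  [0, 0, 0, 2]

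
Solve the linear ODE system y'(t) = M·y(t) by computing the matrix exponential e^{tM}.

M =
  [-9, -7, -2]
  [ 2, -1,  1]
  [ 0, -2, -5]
e^{tM} =
  [t^2*exp(-5*t) - 4*t*exp(-5*t) + exp(-5*t), 2*t^2*exp(-5*t) - 7*t*exp(-5*t), t^2*exp(-5*t)/2 - 2*t*exp(-5*t)]
  [2*t*exp(-5*t), 4*t*exp(-5*t) + exp(-5*t), t*exp(-5*t)]
  [-2*t^2*exp(-5*t), -4*t^2*exp(-5*t) - 2*t*exp(-5*t), -t^2*exp(-5*t) + exp(-5*t)]

Strategy: write M = P · J · P⁻¹ where J is a Jordan canonical form, so e^{tM} = P · e^{tJ} · P⁻¹, and e^{tJ} can be computed block-by-block.

M has Jordan form
J =
  [-5,  1,  0]
  [ 0, -5,  1]
  [ 0,  0, -5]
(up to reordering of blocks).

Per-block formulas:
  For a 3×3 Jordan block J_3(-5): exp(t · J_3(-5)) = e^(-5t)·(I + t·N + (t^2/2)·N^2), where N is the 3×3 nilpotent shift.

After assembling e^{tJ} and conjugating by P, we get:

e^{tM} =
  [t^2*exp(-5*t) - 4*t*exp(-5*t) + exp(-5*t), 2*t^2*exp(-5*t) - 7*t*exp(-5*t), t^2*exp(-5*t)/2 - 2*t*exp(-5*t)]
  [2*t*exp(-5*t), 4*t*exp(-5*t) + exp(-5*t), t*exp(-5*t)]
  [-2*t^2*exp(-5*t), -4*t^2*exp(-5*t) - 2*t*exp(-5*t), -t^2*exp(-5*t) + exp(-5*t)]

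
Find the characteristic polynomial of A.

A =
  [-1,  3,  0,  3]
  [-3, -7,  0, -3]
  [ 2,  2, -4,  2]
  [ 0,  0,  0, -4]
x^4 + 16*x^3 + 96*x^2 + 256*x + 256

Expanding det(x·I − A) (e.g. by cofactor expansion or by noting that A is similar to its Jordan form J, which has the same characteristic polynomial as A) gives
  χ_A(x) = x^4 + 16*x^3 + 96*x^2 + 256*x + 256
which factors as (x + 4)^4. The eigenvalues (with algebraic multiplicities) are λ = -4 with multiplicity 4.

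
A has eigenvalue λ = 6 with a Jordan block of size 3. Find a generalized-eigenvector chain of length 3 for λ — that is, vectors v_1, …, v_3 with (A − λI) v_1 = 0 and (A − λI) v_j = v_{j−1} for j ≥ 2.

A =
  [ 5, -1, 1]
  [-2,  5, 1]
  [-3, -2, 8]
A Jordan chain for λ = 6 of length 3:
v_1 = (0, 1, 1)ᵀ
v_2 = (-1, -2, -3)ᵀ
v_3 = (1, 0, 0)ᵀ

Let N = A − (6)·I. We want v_3 with N^3 v_3 = 0 but N^2 v_3 ≠ 0; then v_{j-1} := N · v_j for j = 3, …, 2.

Pick v_3 = (1, 0, 0)ᵀ.
Then v_2 = N · v_3 = (-1, -2, -3)ᵀ.
Then v_1 = N · v_2 = (0, 1, 1)ᵀ.

Sanity check: (A − (6)·I) v_1 = (0, 0, 0)ᵀ = 0. ✓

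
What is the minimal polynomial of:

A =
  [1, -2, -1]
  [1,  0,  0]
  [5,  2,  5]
x^3 - 6*x^2 + 12*x - 8

The characteristic polynomial is χ_A(x) = (x - 2)^3, so the eigenvalues are known. The minimal polynomial is
  m_A(x) = Π_λ (x − λ)^{k_λ}
where k_λ is the size of the *largest* Jordan block for λ (equivalently, the smallest k with (A − λI)^k v = 0 for every generalised eigenvector v of λ).

  λ = 2: largest Jordan block has size 3, contributing (x − 2)^3

So m_A(x) = (x - 2)^3 = x^3 - 6*x^2 + 12*x - 8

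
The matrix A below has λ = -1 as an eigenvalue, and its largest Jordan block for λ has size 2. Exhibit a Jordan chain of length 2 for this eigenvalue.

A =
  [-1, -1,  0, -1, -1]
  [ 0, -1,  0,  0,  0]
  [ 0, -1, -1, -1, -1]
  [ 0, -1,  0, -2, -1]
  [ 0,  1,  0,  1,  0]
A Jordan chain for λ = -1 of length 2:
v_1 = (-1, 0, -1, -1, 1)ᵀ
v_2 = (0, 1, 0, 0, 0)ᵀ

Let N = A − (-1)·I. We want v_2 with N^2 v_2 = 0 but N^1 v_2 ≠ 0; then v_{j-1} := N · v_j for j = 2, …, 2.

Pick v_2 = (0, 1, 0, 0, 0)ᵀ.
Then v_1 = N · v_2 = (-1, 0, -1, -1, 1)ᵀ.

Sanity check: (A − (-1)·I) v_1 = (0, 0, 0, 0, 0)ᵀ = 0. ✓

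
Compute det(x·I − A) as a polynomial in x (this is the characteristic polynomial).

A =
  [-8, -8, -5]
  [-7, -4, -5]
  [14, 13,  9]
x^3 + 3*x^2 + 3*x + 1

Expanding det(x·I − A) (e.g. by cofactor expansion or by noting that A is similar to its Jordan form J, which has the same characteristic polynomial as A) gives
  χ_A(x) = x^3 + 3*x^2 + 3*x + 1
which factors as (x + 1)^3. The eigenvalues (with algebraic multiplicities) are λ = -1 with multiplicity 3.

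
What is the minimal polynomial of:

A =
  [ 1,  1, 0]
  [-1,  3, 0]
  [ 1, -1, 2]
x^2 - 4*x + 4

The characteristic polynomial is χ_A(x) = (x - 2)^3, so the eigenvalues are known. The minimal polynomial is
  m_A(x) = Π_λ (x − λ)^{k_λ}
where k_λ is the size of the *largest* Jordan block for λ (equivalently, the smallest k with (A − λI)^k v = 0 for every generalised eigenvector v of λ).

  λ = 2: largest Jordan block has size 2, contributing (x − 2)^2

So m_A(x) = (x - 2)^2 = x^2 - 4*x + 4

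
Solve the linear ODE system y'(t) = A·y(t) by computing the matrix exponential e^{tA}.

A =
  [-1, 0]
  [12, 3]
e^{tA} =
  [exp(-t), 0]
  [3*exp(3*t) - 3*exp(-t), exp(3*t)]

Strategy: write A = P · J · P⁻¹ where J is a Jordan canonical form, so e^{tA} = P · e^{tJ} · P⁻¹, and e^{tJ} can be computed block-by-block.

A has Jordan form
J =
  [-1, 0]
  [ 0, 3]
(up to reordering of blocks).

Per-block formulas:
  For a 1×1 block at λ = -1: exp(t · [-1]) = [e^(-1t)].
  For a 1×1 block at λ = 3: exp(t · [3]) = [e^(3t)].

After assembling e^{tJ} and conjugating by P, we get:

e^{tA} =
  [exp(-t), 0]
  [3*exp(3*t) - 3*exp(-t), exp(3*t)]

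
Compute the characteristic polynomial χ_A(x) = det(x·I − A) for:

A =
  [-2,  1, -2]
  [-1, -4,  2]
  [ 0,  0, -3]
x^3 + 9*x^2 + 27*x + 27

Expanding det(x·I − A) (e.g. by cofactor expansion or by noting that A is similar to its Jordan form J, which has the same characteristic polynomial as A) gives
  χ_A(x) = x^3 + 9*x^2 + 27*x + 27
which factors as (x + 3)^3. The eigenvalues (with algebraic multiplicities) are λ = -3 with multiplicity 3.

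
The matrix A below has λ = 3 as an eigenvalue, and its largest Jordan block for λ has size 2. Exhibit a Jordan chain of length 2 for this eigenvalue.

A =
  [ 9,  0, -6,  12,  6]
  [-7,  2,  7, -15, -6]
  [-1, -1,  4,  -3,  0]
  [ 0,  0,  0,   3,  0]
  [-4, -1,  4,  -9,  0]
A Jordan chain for λ = 3 of length 2:
v_1 = (0, -1, -1, 0, -1)ᵀ
v_2 = (0, 1, 0, 0, 0)ᵀ

Let N = A − (3)·I. We want v_2 with N^2 v_2 = 0 but N^1 v_2 ≠ 0; then v_{j-1} := N · v_j for j = 2, …, 2.

Pick v_2 = (0, 1, 0, 0, 0)ᵀ.
Then v_1 = N · v_2 = (0, -1, -1, 0, -1)ᵀ.

Sanity check: (A − (3)·I) v_1 = (0, 0, 0, 0, 0)ᵀ = 0. ✓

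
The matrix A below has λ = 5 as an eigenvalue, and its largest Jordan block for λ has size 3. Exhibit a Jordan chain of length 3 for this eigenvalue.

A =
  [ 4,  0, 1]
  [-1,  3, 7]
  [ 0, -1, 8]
A Jordan chain for λ = 5 of length 3:
v_1 = (1, 3, 1)ᵀ
v_2 = (-1, -1, 0)ᵀ
v_3 = (1, 0, 0)ᵀ

Let N = A − (5)·I. We want v_3 with N^3 v_3 = 0 but N^2 v_3 ≠ 0; then v_{j-1} := N · v_j for j = 3, …, 2.

Pick v_3 = (1, 0, 0)ᵀ.
Then v_2 = N · v_3 = (-1, -1, 0)ᵀ.
Then v_1 = N · v_2 = (1, 3, 1)ᵀ.

Sanity check: (A − (5)·I) v_1 = (0, 0, 0)ᵀ = 0. ✓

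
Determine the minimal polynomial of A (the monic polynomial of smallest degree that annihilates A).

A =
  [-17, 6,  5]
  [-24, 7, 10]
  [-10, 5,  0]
x^3 + 10*x^2 + 25*x

The characteristic polynomial is χ_A(x) = x*(x + 5)^2, so the eigenvalues are known. The minimal polynomial is
  m_A(x) = Π_λ (x − λ)^{k_λ}
where k_λ is the size of the *largest* Jordan block for λ (equivalently, the smallest k with (A − λI)^k v = 0 for every generalised eigenvector v of λ).

  λ = -5: largest Jordan block has size 2, contributing (x + 5)^2
  λ = 0: largest Jordan block has size 1, contributing (x − 0)

So m_A(x) = x*(x + 5)^2 = x^3 + 10*x^2 + 25*x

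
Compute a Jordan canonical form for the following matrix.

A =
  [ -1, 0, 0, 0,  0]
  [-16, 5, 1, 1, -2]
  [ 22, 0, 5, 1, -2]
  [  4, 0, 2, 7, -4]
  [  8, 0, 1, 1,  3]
J_1(-1) ⊕ J_3(5) ⊕ J_1(5)

The characteristic polynomial is
  det(x·I − A) = x^5 - 19*x^4 + 130*x^3 - 350*x^2 + 125*x + 625 = (x - 5)^4*(x + 1)

Eigenvalues and multiplicities (the geometric multiplicity of λ is n − rank(A − λI), which equals the number of Jordan blocks for λ):
  λ = -1: algebraic multiplicity = 1, geometric multiplicity = 1
  λ = 5: algebraic multiplicity = 4, geometric multiplicity = 2

Determining the block sizes for each eigenvalue:
  λ = -1: one block (gm = 1), so the single block has size am = 1 → block sizes [1]
  λ = 5: with am = 4 and gm = 2, the partition is not yet determined (e.g. several partitions of 4 into 2 parts exist). Let N = A − (5)·I. Computing rank(N^1) = 3, rank(N^2) = 2, rank(N^3) = 1; the number of blocks of size ≥ j is rank(N^{j−1}) − rank(N^j), giving [2, 1, 1]. So we have 1 block(s) of size 3, 1 block(s) of size 1 → block sizes [3, 1]

Assembling the blocks gives a Jordan form
J =
  [-1, 0, 0, 0, 0]
  [ 0, 5, 1, 0, 0]
  [ 0, 0, 5, 1, 0]
  [ 0, 0, 0, 5, 0]
  [ 0, 0, 0, 0, 5]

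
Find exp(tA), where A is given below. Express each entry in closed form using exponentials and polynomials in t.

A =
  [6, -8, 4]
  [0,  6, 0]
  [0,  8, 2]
e^{tA} =
  [exp(6*t), -2*exp(6*t) + 2*exp(2*t), exp(6*t) - exp(2*t)]
  [0, exp(6*t), 0]
  [0, 2*exp(6*t) - 2*exp(2*t), exp(2*t)]

Strategy: write A = P · J · P⁻¹ where J is a Jordan canonical form, so e^{tA} = P · e^{tJ} · P⁻¹, and e^{tJ} can be computed block-by-block.

A has Jordan form
J =
  [2, 0, 0]
  [0, 6, 0]
  [0, 0, 6]
(up to reordering of blocks).

Per-block formulas:
  For a 1×1 block at λ = 6: exp(t · [6]) = [e^(6t)].
  For a 1×1 block at λ = 2: exp(t · [2]) = [e^(2t)].

After assembling e^{tJ} and conjugating by P, we get:

e^{tA} =
  [exp(6*t), -2*exp(6*t) + 2*exp(2*t), exp(6*t) - exp(2*t)]
  [0, exp(6*t), 0]
  [0, 2*exp(6*t) - 2*exp(2*t), exp(2*t)]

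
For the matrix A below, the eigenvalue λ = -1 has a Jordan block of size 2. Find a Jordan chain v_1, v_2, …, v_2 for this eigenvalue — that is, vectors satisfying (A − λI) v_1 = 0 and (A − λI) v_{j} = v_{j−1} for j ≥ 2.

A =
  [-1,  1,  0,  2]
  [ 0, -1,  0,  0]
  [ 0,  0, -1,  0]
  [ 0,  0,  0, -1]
A Jordan chain for λ = -1 of length 2:
v_1 = (1, 0, 0, 0)ᵀ
v_2 = (0, 1, 0, 0)ᵀ

Let N = A − (-1)·I. We want v_2 with N^2 v_2 = 0 but N^1 v_2 ≠ 0; then v_{j-1} := N · v_j for j = 2, …, 2.

Pick v_2 = (0, 1, 0, 0)ᵀ.
Then v_1 = N · v_2 = (1, 0, 0, 0)ᵀ.

Sanity check: (A − (-1)·I) v_1 = (0, 0, 0, 0)ᵀ = 0. ✓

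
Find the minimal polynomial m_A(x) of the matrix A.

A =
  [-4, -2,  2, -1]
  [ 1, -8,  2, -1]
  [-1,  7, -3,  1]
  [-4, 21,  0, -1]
x^4 + 16*x^3 + 90*x^2 + 200*x + 125

The characteristic polynomial is χ_A(x) = (x + 1)*(x + 5)^3, so the eigenvalues are known. The minimal polynomial is
  m_A(x) = Π_λ (x − λ)^{k_λ}
where k_λ is the size of the *largest* Jordan block for λ (equivalently, the smallest k with (A − λI)^k v = 0 for every generalised eigenvector v of λ).

  λ = -5: largest Jordan block has size 3, contributing (x + 5)^3
  λ = -1: largest Jordan block has size 1, contributing (x + 1)

So m_A(x) = (x + 1)*(x + 5)^3 = x^4 + 16*x^3 + 90*x^2 + 200*x + 125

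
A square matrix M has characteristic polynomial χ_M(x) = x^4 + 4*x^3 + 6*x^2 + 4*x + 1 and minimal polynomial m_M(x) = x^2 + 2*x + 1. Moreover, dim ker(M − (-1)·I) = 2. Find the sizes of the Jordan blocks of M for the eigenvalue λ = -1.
Block sizes for λ = -1: [2, 2]

Step 1 — from the characteristic polynomial, algebraic multiplicity of λ = -1 is 4. From dim ker(M − (-1)·I) = 2, there are exactly 2 Jordan blocks for λ = -1.
Step 2 — from the minimal polynomial, the factor (x + 1)^2 tells us the largest block for λ = -1 has size 2.
Step 3 — with total size 4, 2 blocks, and largest block 2, the block sizes (in nonincreasing order) are [2, 2].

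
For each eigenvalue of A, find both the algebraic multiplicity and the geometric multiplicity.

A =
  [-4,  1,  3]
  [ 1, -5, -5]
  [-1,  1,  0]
λ = -3: alg = 3, geom = 1

Step 1 — factor the characteristic polynomial to read off the algebraic multiplicities:
  χ_A(x) = (x + 3)^3

Step 2 — compute geometric multiplicities via the rank-nullity identity g(λ) = n − rank(A − λI):
  rank(A − (-3)·I) = 2, so dim ker(A − (-3)·I) = n − 2 = 1

Summary:
  λ = -3: algebraic multiplicity = 3, geometric multiplicity = 1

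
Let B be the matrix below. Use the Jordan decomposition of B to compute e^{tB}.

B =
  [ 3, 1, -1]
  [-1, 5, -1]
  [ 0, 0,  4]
e^{tB} =
  [-t*exp(4*t) + exp(4*t), t*exp(4*t), -t*exp(4*t)]
  [-t*exp(4*t), t*exp(4*t) + exp(4*t), -t*exp(4*t)]
  [0, 0, exp(4*t)]

Strategy: write B = P · J · P⁻¹ where J is a Jordan canonical form, so e^{tB} = P · e^{tJ} · P⁻¹, and e^{tJ} can be computed block-by-block.

B has Jordan form
J =
  [4, 1, 0]
  [0, 4, 0]
  [0, 0, 4]
(up to reordering of blocks).

Per-block formulas:
  For a 2×2 Jordan block J_2(4): exp(t · J_2(4)) = e^(4t)·(I + t·N), where N is the 2×2 nilpotent shift.
  For a 1×1 block at λ = 4: exp(t · [4]) = [e^(4t)].

After assembling e^{tJ} and conjugating by P, we get:

e^{tB} =
  [-t*exp(4*t) + exp(4*t), t*exp(4*t), -t*exp(4*t)]
  [-t*exp(4*t), t*exp(4*t) + exp(4*t), -t*exp(4*t)]
  [0, 0, exp(4*t)]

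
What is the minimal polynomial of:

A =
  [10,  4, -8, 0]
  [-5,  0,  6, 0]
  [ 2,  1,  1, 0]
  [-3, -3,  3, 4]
x^3 - 11*x^2 + 40*x - 48

The characteristic polynomial is χ_A(x) = (x - 4)^3*(x - 3), so the eigenvalues are known. The minimal polynomial is
  m_A(x) = Π_λ (x − λ)^{k_λ}
where k_λ is the size of the *largest* Jordan block for λ (equivalently, the smallest k with (A − λI)^k v = 0 for every generalised eigenvector v of λ).

  λ = 3: largest Jordan block has size 1, contributing (x − 3)
  λ = 4: largest Jordan block has size 2, contributing (x − 4)^2

So m_A(x) = (x - 4)^2*(x - 3) = x^3 - 11*x^2 + 40*x - 48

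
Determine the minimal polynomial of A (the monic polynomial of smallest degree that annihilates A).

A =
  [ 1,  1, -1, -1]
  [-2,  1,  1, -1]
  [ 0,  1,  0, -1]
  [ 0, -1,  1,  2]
x^3 - 3*x^2 + 3*x - 1

The characteristic polynomial is χ_A(x) = (x - 1)^4, so the eigenvalues are known. The minimal polynomial is
  m_A(x) = Π_λ (x − λ)^{k_λ}
where k_λ is the size of the *largest* Jordan block for λ (equivalently, the smallest k with (A − λI)^k v = 0 for every generalised eigenvector v of λ).

  λ = 1: largest Jordan block has size 3, contributing (x − 1)^3

So m_A(x) = (x - 1)^3 = x^3 - 3*x^2 + 3*x - 1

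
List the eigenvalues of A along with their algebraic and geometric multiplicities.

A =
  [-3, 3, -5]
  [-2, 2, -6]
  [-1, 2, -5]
λ = -2: alg = 3, geom = 1

Step 1 — factor the characteristic polynomial to read off the algebraic multiplicities:
  χ_A(x) = (x + 2)^3

Step 2 — compute geometric multiplicities via the rank-nullity identity g(λ) = n − rank(A − λI):
  rank(A − (-2)·I) = 2, so dim ker(A − (-2)·I) = n − 2 = 1

Summary:
  λ = -2: algebraic multiplicity = 3, geometric multiplicity = 1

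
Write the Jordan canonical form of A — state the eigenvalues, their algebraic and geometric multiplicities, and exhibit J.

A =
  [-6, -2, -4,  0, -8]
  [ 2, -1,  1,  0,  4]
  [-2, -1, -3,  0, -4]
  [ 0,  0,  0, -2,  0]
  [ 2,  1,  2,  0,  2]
J_3(-2) ⊕ J_1(-2) ⊕ J_1(-2)

The characteristic polynomial is
  det(x·I − A) = x^5 + 10*x^4 + 40*x^3 + 80*x^2 + 80*x + 32 = (x + 2)^5

Eigenvalues and multiplicities (the geometric multiplicity of λ is n − rank(A − λI), which equals the number of Jordan blocks for λ):
  λ = -2: algebraic multiplicity = 5, geometric multiplicity = 3

Determining the block sizes for each eigenvalue:
  λ = -2: with am = 5 and gm = 3, the partition is not yet determined (e.g. several partitions of 5 into 3 parts exist). Let N = A − (-2)·I. Computing rank(N^1) = 2, rank(N^2) = 1, rank(N^3) = 0; the number of blocks of size ≥ j is rank(N^{j−1}) − rank(N^j), giving [3, 1, 1]. So we have 1 block(s) of size 3, 2 block(s) of size 1 → block sizes [3, 1, 1]

Assembling the blocks gives a Jordan form
J =
  [-2,  1,  0,  0,  0]
  [ 0, -2,  1,  0,  0]
  [ 0,  0, -2,  0,  0]
  [ 0,  0,  0, -2,  0]
  [ 0,  0,  0,  0, -2]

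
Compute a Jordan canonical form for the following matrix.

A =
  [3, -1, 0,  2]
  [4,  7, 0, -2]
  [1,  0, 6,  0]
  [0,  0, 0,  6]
J_2(5) ⊕ J_1(6) ⊕ J_1(6)

The characteristic polynomial is
  det(x·I − A) = x^4 - 22*x^3 + 181*x^2 - 660*x + 900 = (x - 6)^2*(x - 5)^2

Eigenvalues and multiplicities (the geometric multiplicity of λ is n − rank(A − λI), which equals the number of Jordan blocks for λ):
  λ = 5: algebraic multiplicity = 2, geometric multiplicity = 1
  λ = 6: algebraic multiplicity = 2, geometric multiplicity = 2

Determining the block sizes for each eigenvalue:
  λ = 5: one block (gm = 1), so the single block has size am = 2 → block sizes [2]
  λ = 6: gm = am = 2, so every block has size 1 → block sizes [1, 1]

Assembling the blocks gives a Jordan form
J =
  [5, 1, 0, 0]
  [0, 5, 0, 0]
  [0, 0, 6, 0]
  [0, 0, 0, 6]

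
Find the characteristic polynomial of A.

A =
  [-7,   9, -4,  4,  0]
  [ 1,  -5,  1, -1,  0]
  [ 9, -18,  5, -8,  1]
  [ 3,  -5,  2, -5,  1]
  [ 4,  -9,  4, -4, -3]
x^5 + 15*x^4 + 90*x^3 + 270*x^2 + 405*x + 243

Expanding det(x·I − A) (e.g. by cofactor expansion or by noting that A is similar to its Jordan form J, which has the same characteristic polynomial as A) gives
  χ_A(x) = x^5 + 15*x^4 + 90*x^3 + 270*x^2 + 405*x + 243
which factors as (x + 3)^5. The eigenvalues (with algebraic multiplicities) are λ = -3 with multiplicity 5.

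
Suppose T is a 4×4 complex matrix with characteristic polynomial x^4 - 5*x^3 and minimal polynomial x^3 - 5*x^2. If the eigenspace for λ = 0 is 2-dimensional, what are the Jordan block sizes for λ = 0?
Block sizes for λ = 0: [2, 1]

Step 1 — from the characteristic polynomial, algebraic multiplicity of λ = 0 is 3. From dim ker(T − (0)·I) = 2, there are exactly 2 Jordan blocks for λ = 0.
Step 2 — from the minimal polynomial, the factor (x − 0)^2 tells us the largest block for λ = 0 has size 2.
Step 3 — with total size 3, 2 blocks, and largest block 2, the block sizes (in nonincreasing order) are [2, 1].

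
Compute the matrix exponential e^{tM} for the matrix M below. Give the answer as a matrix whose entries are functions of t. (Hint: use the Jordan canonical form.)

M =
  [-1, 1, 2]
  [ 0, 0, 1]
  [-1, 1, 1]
e^{tM} =
  [-t^2/2 - t + 1, t^2/2 + t, t^2/2 + 2*t]
  [-t^2/2, t^2/2 + 1, t^2/2 + t]
  [-t, t, t + 1]

Strategy: write M = P · J · P⁻¹ where J is a Jordan canonical form, so e^{tM} = P · e^{tJ} · P⁻¹, and e^{tJ} can be computed block-by-block.

M has Jordan form
J =
  [0, 1, 0]
  [0, 0, 1]
  [0, 0, 0]
(up to reordering of blocks).

Per-block formulas:
  For a 3×3 Jordan block J_3(0): exp(t · J_3(0)) = e^(0t)·(I + t·N + (t^2/2)·N^2), where N is the 3×3 nilpotent shift.

After assembling e^{tJ} and conjugating by P, we get:

e^{tM} =
  [-t^2/2 - t + 1, t^2/2 + t, t^2/2 + 2*t]
  [-t^2/2, t^2/2 + 1, t^2/2 + t]
  [-t, t, t + 1]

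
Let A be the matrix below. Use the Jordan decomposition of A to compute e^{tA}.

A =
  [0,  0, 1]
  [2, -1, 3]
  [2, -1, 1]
e^{tA} =
  [t^2 + 1, -t^2/2, t^2/2 + t]
  [2*t^2 + 2*t, -t^2 - t + 1, t^2 + 3*t]
  [2*t, -t, t + 1]

Strategy: write A = P · J · P⁻¹ where J is a Jordan canonical form, so e^{tA} = P · e^{tJ} · P⁻¹, and e^{tJ} can be computed block-by-block.

A has Jordan form
J =
  [0, 1, 0]
  [0, 0, 1]
  [0, 0, 0]
(up to reordering of blocks).

Per-block formulas:
  For a 3×3 Jordan block J_3(0): exp(t · J_3(0)) = e^(0t)·(I + t·N + (t^2/2)·N^2), where N is the 3×3 nilpotent shift.

After assembling e^{tJ} and conjugating by P, we get:

e^{tA} =
  [t^2 + 1, -t^2/2, t^2/2 + t]
  [2*t^2 + 2*t, -t^2 - t + 1, t^2 + 3*t]
  [2*t, -t, t + 1]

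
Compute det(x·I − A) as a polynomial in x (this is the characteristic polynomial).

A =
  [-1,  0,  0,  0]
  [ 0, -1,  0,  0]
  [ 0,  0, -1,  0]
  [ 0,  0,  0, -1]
x^4 + 4*x^3 + 6*x^2 + 4*x + 1

Expanding det(x·I − A) (e.g. by cofactor expansion or by noting that A is similar to its Jordan form J, which has the same characteristic polynomial as A) gives
  χ_A(x) = x^4 + 4*x^3 + 6*x^2 + 4*x + 1
which factors as (x + 1)^4. The eigenvalues (with algebraic multiplicities) are λ = -1 with multiplicity 4.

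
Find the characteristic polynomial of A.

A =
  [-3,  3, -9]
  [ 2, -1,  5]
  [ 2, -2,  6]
x^3 - 2*x^2 + x

Expanding det(x·I − A) (e.g. by cofactor expansion or by noting that A is similar to its Jordan form J, which has the same characteristic polynomial as A) gives
  χ_A(x) = x^3 - 2*x^2 + x
which factors as x*(x - 1)^2. The eigenvalues (with algebraic multiplicities) are λ = 0 with multiplicity 1, λ = 1 with multiplicity 2.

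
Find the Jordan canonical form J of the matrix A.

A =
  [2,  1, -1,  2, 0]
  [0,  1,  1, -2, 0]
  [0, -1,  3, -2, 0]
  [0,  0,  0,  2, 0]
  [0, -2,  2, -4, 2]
J_2(2) ⊕ J_1(2) ⊕ J_1(2) ⊕ J_1(2)

The characteristic polynomial is
  det(x·I − A) = x^5 - 10*x^4 + 40*x^3 - 80*x^2 + 80*x - 32 = (x - 2)^5

Eigenvalues and multiplicities (the geometric multiplicity of λ is n − rank(A − λI), which equals the number of Jordan blocks for λ):
  λ = 2: algebraic multiplicity = 5, geometric multiplicity = 4

Determining the block sizes for each eigenvalue:
  λ = 2: 4 blocks summing to 5 forces exactly one block of size 2 and the rest size 1 → block sizes [2, 1, 1, 1]

Assembling the blocks gives a Jordan form
J =
  [2, 1, 0, 0, 0]
  [0, 2, 0, 0, 0]
  [0, 0, 2, 0, 0]
  [0, 0, 0, 2, 0]
  [0, 0, 0, 0, 2]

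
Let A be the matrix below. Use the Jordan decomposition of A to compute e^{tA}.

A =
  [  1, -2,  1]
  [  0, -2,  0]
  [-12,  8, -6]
e^{tA} =
  [4*exp(-2*t) - 3*exp(-3*t), -2*exp(-2*t) + 2*exp(-3*t), exp(-2*t) - exp(-3*t)]
  [0, exp(-2*t), 0]
  [-12*exp(-2*t) + 12*exp(-3*t), 8*exp(-2*t) - 8*exp(-3*t), -3*exp(-2*t) + 4*exp(-3*t)]

Strategy: write A = P · J · P⁻¹ where J is a Jordan canonical form, so e^{tA} = P · e^{tJ} · P⁻¹, and e^{tJ} can be computed block-by-block.

A has Jordan form
J =
  [-3,  0,  0]
  [ 0, -2,  0]
  [ 0,  0, -2]
(up to reordering of blocks).

Per-block formulas:
  For a 1×1 block at λ = -2: exp(t · [-2]) = [e^(-2t)].
  For a 1×1 block at λ = -3: exp(t · [-3]) = [e^(-3t)].

After assembling e^{tJ} and conjugating by P, we get:

e^{tA} =
  [4*exp(-2*t) - 3*exp(-3*t), -2*exp(-2*t) + 2*exp(-3*t), exp(-2*t) - exp(-3*t)]
  [0, exp(-2*t), 0]
  [-12*exp(-2*t) + 12*exp(-3*t), 8*exp(-2*t) - 8*exp(-3*t), -3*exp(-2*t) + 4*exp(-3*t)]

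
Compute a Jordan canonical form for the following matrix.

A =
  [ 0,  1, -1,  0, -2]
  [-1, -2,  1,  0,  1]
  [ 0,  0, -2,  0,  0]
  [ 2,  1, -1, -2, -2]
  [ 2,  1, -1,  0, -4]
J_3(-2) ⊕ J_1(-2) ⊕ J_1(-2)

The characteristic polynomial is
  det(x·I − A) = x^5 + 10*x^4 + 40*x^3 + 80*x^2 + 80*x + 32 = (x + 2)^5

Eigenvalues and multiplicities (the geometric multiplicity of λ is n − rank(A − λI), which equals the number of Jordan blocks for λ):
  λ = -2: algebraic multiplicity = 5, geometric multiplicity = 3

Determining the block sizes for each eigenvalue:
  λ = -2: with am = 5 and gm = 3, the partition is not yet determined (e.g. several partitions of 5 into 3 parts exist). Let N = A − (-2)·I. Computing rank(N^1) = 2, rank(N^2) = 1, rank(N^3) = 0; the number of blocks of size ≥ j is rank(N^{j−1}) − rank(N^j), giving [3, 1, 1]. So we have 1 block(s) of size 3, 2 block(s) of size 1 → block sizes [3, 1, 1]

Assembling the blocks gives a Jordan form
J =
  [-2,  1,  0,  0,  0]
  [ 0, -2,  1,  0,  0]
  [ 0,  0, -2,  0,  0]
  [ 0,  0,  0, -2,  0]
  [ 0,  0,  0,  0, -2]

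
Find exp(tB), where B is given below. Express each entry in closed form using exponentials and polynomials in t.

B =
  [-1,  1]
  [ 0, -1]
e^{tB} =
  [exp(-t), t*exp(-t)]
  [0, exp(-t)]

Strategy: write B = P · J · P⁻¹ where J is a Jordan canonical form, so e^{tB} = P · e^{tJ} · P⁻¹, and e^{tJ} can be computed block-by-block.

B has Jordan form
J =
  [-1,  1]
  [ 0, -1]
(up to reordering of blocks).

Per-block formulas:
  For a 2×2 Jordan block J_2(-1): exp(t · J_2(-1)) = e^(-1t)·(I + t·N), where N is the 2×2 nilpotent shift.

After assembling e^{tJ} and conjugating by P, we get:

e^{tB} =
  [exp(-t), t*exp(-t)]
  [0, exp(-t)]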